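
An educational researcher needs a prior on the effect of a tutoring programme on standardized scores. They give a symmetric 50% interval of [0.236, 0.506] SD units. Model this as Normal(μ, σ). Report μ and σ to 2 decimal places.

A symmetric 50% interval runs μ ± z·σ with z = 0.6745.
Half-width = 0.135, so σ = 0.135/0.6745 = 0.20.
μ is the interval midpoint, 0.37.

μ = 0.37, σ = 0.20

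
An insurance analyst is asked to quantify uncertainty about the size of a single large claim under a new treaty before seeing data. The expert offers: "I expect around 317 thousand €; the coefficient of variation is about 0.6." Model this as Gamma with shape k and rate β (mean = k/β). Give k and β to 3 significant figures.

For Gamma(k, rate β): mean = k/β, variance = k/β², so CV = 1/√k.
CV = 0.6, hence k = 1/CV² = 2.78.
Then β = k/mean = 2.78/317 = 0.00876.

k ≈ 2.78, β ≈ 0.00876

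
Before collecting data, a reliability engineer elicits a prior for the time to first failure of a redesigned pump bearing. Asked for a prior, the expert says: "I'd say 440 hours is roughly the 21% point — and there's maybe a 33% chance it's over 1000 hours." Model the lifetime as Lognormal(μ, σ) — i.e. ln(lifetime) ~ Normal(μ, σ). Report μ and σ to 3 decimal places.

If T ~ Lognormal(μ,σ) then ln T ~ Normal(μ,σ), so the p-quantile of ln T is μ + z_p·σ.
ln(440) = 6.087 and ln(1000) = 6.908; z_{0.21} = -0.8064, z_{0.67} = 0.4399.
σ = (6.908 − 6.087)/(0.4399 − (-0.8064)) = 0.659.
μ = 6.087 − (-0.8064)·0.659 = 6.618.

μ ≈ 6.618, σ ≈ 0.659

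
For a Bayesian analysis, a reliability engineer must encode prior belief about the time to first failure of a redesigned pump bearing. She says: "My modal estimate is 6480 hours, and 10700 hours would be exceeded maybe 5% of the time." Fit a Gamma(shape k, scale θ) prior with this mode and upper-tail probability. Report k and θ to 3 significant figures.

Gamma(k,θ) with k>1 has mode (k−1)θ, so θ = 6480/(k−1).
Need P(X < 10700) = 0.95 with θ tied to k this way. Start at k = 2, θ = 6480: P(X<10700) ≈ 0.491.
Too low — raise k to concentrate. Iterating converges to k ≈ 12.1.
Then θ = 6480/(12.1−1) ≈ 583.

k ≈ 12.1, θ ≈ 583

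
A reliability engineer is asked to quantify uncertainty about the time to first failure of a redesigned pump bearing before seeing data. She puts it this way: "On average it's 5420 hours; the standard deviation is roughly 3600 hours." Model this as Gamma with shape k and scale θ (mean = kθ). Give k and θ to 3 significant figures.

k ≈ 2.27, θ ≈ 2390

For Gamma(k, scale θ): mean = kθ, variance = kθ², so CV = 1/√k.
CV = SD/mean = 3600/5420 = 0.6642, hence k = 1/CV² = 2.27.
Then θ = mean/k = 5420/2.27 = 2390.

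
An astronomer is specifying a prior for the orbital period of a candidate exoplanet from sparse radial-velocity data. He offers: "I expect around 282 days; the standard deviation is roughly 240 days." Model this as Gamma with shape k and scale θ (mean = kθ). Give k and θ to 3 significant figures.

k ≈ 1.38, θ ≈ 204

For Gamma(k, scale θ): mean = kθ, variance = kθ², so CV = 1/√k.
CV = SD/mean = 240/282 = 0.8511, hence k = 1/CV² = 1.38.
Then θ = mean/k = 282/1.38 = 204.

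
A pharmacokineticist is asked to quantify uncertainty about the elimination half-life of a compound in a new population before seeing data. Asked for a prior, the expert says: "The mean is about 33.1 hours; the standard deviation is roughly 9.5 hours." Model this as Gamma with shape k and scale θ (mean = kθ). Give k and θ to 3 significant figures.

For Gamma(k, scale θ): mean = kθ, variance = kθ², so CV = 1/√k.
CV = SD/mean = 9.5/33.1 = 0.287, hence k = 1/CV² = 12.1.
Then θ = mean/k = 33.1/12.1 = 2.73.

k ≈ 12.1, θ ≈ 2.73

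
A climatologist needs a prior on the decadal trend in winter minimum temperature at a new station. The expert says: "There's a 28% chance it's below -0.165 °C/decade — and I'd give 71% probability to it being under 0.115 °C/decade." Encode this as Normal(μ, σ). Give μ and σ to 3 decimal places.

For Normal(μ,σ), the p-quantile is μ + z_p·σ. Here z_{0.28} = -0.5828, z_{0.71} = 0.5534.
So -0.165 = μ − 0.5828σ and 0.115 = μ + 0.5534σ.
Subtracting: σ = (0.115 − -0.165)/(0.5534 − (-0.5828)) = 0.246.
Then μ = -0.165 − (-0.5828)·0.246 = -0.021.

μ = -0.021, σ = 0.246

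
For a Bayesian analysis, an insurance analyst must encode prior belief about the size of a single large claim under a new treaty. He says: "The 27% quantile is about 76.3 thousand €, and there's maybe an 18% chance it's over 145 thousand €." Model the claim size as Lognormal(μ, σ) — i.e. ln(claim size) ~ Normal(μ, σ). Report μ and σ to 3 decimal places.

μ ≈ 4.592, σ ≈ 0.420

If T ~ Lognormal(μ,σ) then ln T ~ Normal(μ,σ), so the p-quantile of ln T is μ + z_p·σ.
ln(76.3) = 4.335 and ln(145) = 4.977; z_{0.27} = -0.6128, z_{0.82} = 0.9154.
σ = (4.977 − 4.335)/(0.9154 − (-0.6128)) = 0.420.
μ = 4.335 − (-0.6128)·0.420 = 4.592.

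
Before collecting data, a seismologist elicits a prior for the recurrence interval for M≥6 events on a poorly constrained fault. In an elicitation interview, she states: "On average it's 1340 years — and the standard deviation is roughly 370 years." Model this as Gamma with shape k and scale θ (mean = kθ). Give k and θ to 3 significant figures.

For Gamma(k, scale θ): mean = kθ, variance = kθ², so CV = 1/√k.
CV = SD/mean = 370/1340 = 0.2761, hence k = 1/CV² = 13.1.
Then θ = mean/k = 1340/13.1 = 102.

k ≈ 13.1, θ ≈ 102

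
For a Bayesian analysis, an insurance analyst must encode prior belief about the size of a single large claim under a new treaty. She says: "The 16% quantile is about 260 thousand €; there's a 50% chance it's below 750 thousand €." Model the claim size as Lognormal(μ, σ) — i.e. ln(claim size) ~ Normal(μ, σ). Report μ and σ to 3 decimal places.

μ ≈ 6.620, σ ≈ 1.065

If T ~ Lognormal(μ,σ) then ln T ~ Normal(μ,σ), so the p-quantile of ln T is μ + z_p·σ.
ln(260) = 5.561 and ln(750) = 6.62; z_{0.16} = -0.9945, z_{0.5} = 0.
σ = (6.62 − 5.561)/(0 − (-0.9945)) = 1.065.
μ = 5.561 − (-0.9945)·1.065 = 6.620.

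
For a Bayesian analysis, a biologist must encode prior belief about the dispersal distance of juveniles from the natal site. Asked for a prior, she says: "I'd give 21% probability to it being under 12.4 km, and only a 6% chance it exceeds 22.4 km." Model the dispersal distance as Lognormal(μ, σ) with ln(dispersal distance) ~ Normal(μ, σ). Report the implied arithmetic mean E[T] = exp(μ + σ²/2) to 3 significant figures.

If T ~ Lognormal(μ,σ) then ln T ~ Normal(μ,σ), so the p-quantile of ln T is μ + z_p·σ.
ln(12.4) = 2.518 and ln(22.4) = 3.109; z_{0.21} = -0.8064, z_{0.94} = 1.555.
σ = (3.109 − 2.518)/(1.555 − (-0.8064)) = 0.250.
μ = 2.518 − (-0.8064)·0.250 = 2.720.
E[T] = exp(μ + σ²/2) = exp(2.720 + 0.0314) = 15.7 km.

E[T] ≈ 15.7 km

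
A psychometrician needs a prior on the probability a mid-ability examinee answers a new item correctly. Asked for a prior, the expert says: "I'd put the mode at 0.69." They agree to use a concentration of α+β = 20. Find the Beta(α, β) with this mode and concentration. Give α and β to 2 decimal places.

α = 13.42, β = 6.58

For α,β > 1 the Beta mode is (α−1)/(α+β−2). With α+β = 20, the mode is (α−1)/18.
Set (α−1)/18 = 0.69 → α = 1 + 0.69·18 = 13.42.
β = 20 − α = 6.58.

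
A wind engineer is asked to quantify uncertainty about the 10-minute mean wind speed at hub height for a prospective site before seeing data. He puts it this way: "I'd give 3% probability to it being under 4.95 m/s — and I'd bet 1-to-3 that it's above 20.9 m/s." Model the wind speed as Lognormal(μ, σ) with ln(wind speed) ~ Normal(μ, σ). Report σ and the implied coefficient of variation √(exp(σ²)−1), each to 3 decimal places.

If T ~ Lognormal(μ,σ) then ln T ~ Normal(μ,σ), so the p-quantile of ln T is μ + z_p·σ.
ln(4.95) = 1.599 and ln(20.9) = 3.04; z_{0.03} = -1.881, z_{0.75} = 0.6745.
σ = (3.04 − 1.599)/(0.6745 − (-1.881)) = 0.564.
μ = 1.599 − (-1.881)·0.564 = 2.660.
CV = √(exp(σ²)−1) = √(exp(0.3177)−1) = 0.612.

σ ≈ 0.564, CV ≈ 0.612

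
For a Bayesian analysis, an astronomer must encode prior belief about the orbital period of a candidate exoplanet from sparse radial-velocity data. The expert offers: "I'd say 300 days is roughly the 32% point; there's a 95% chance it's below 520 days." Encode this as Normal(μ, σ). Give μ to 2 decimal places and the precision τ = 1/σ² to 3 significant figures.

For Normal(μ,σ), the p-quantile is μ + z_p·σ. Here z_{0.32} = -0.4677, z_{0.95} = 1.645.
So 300 = μ − 0.4677σ and 520 = μ + 1.645σ.
Subtracting: σ = (520 − 300)/(1.645 − (-0.4677)) = 104.14.
Then μ = 300 − (-0.4677)·104.14 = 348.71.
Precision τ = 1/σ² = 1/104.1² = 9.22e-05.

μ = 348.71, τ = 9.22e-05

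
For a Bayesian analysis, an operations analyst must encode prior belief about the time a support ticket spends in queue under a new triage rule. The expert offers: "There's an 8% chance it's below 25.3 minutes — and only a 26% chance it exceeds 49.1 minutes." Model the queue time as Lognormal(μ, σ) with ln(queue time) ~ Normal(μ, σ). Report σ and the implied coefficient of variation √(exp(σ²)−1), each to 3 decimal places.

If T ~ Lognormal(μ,σ) then ln T ~ Normal(μ,σ), so the p-quantile of ln T is μ + z_p·σ.
ln(25.3) = 3.231 and ln(49.1) = 3.894; z_{0.08} = -1.405, z_{0.74} = 0.6433.
σ = (3.894 − 3.231)/(0.6433 − (-1.405)) = 0.324.
μ = 3.231 − (-1.405)·0.324 = 3.686.
CV = √(exp(σ²)−1) = √(exp(0.1048)−1) = 0.332.

σ ≈ 0.324, CV ≈ 0.332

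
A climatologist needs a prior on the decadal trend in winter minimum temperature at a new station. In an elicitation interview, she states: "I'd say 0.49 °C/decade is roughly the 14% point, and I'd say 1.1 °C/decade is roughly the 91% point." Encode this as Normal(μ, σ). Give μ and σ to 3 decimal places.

For Normal(μ,σ), the p-quantile is μ + z_p·σ. Here z_{0.14} = -1.08, z_{0.91} = 1.341.
So 0.49 = μ − 1.08σ and 1.1 = μ + 1.341σ.
Subtracting: σ = (1.1 − 0.49)/(1.341 − (-1.08)) = 0.252.
Then μ = 0.49 − (-1.08)·0.252 = 0.762.

μ = 0.762, σ = 0.252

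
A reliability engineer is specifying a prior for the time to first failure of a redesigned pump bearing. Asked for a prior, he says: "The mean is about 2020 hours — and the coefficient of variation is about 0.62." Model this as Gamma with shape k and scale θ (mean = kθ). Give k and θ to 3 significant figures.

k ≈ 2.6, θ ≈ 776

For Gamma(k, scale θ): mean = kθ, variance = kθ², so CV = 1/√k.
CV = 0.62, hence k = 1/CV² = 2.6.
Then θ = mean/k = 2020/2.6 = 776.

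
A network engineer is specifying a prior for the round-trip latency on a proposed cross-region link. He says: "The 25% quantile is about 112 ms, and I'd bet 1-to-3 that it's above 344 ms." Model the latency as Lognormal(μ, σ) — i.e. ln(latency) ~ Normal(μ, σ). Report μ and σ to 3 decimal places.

μ ≈ 5.280, σ ≈ 0.832

If T ~ Lognormal(μ,σ) then ln T ~ Normal(μ,σ), so the p-quantile of ln T is μ + z_p·σ.
ln(112) = 4.718 and ln(344) = 5.841; z_{0.25} = -0.6745, z_{0.75} = 0.6745.
σ = (5.841 − 4.718)/(0.6745 − (-0.6745)) = 0.832.
μ = 4.718 − (-0.6745)·0.832 = 5.280.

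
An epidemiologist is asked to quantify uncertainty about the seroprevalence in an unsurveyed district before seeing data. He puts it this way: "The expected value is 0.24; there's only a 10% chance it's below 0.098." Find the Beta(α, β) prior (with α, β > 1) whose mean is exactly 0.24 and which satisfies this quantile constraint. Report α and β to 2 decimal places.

With mean 0.24 fixed, write α = 0.24s, β = 0.76s where s = α+β.
Need P(θ < 0.098) = 0.1 under Beta(0.24s, 0.76s). Normal approximation: (q−m)/√(m(1−m)/s) ≈ z_{0.1} = -1.28, so s ≈ 0.24·0.76·(-1.28)²/(0.098−0.24)² = 14.9.
At s = 14.9: P(θ<0.098) ≈ 0.073. Adjusting to match 0.1 gives s ≈ 12.08.
So α = 0.24·12.08 ≈ 2.90, β = 0.76·12.08 ≈ 9.18.

α ≈ 2.90, β ≈ 9.18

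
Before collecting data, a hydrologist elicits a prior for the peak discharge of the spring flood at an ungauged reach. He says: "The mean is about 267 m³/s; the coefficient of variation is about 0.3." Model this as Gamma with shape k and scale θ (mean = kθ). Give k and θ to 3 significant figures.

For Gamma(k, scale θ): mean = kθ, variance = kθ², so CV = 1/√k.
CV = 0.3, hence k = 1/CV² = 11.1.
Then θ = mean/k = 267/11.1 = 24.

k ≈ 11.1, θ ≈ 24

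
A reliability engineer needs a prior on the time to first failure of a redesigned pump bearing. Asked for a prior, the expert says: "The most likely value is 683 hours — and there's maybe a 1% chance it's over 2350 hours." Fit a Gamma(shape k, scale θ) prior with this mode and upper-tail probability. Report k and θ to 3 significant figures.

Gamma(k,θ) with k>1 has mode (k−1)θ, so θ = 683/(k−1).
Need P(X < 2350) = 0.99 with θ tied to k this way. Start at k = 2, θ = 683: P(X<2350) ≈ 0.858.
Too low — raise k to concentrate. Iterating converges to k ≈ 3.85.
Then θ = 683/(3.85−1) ≈ 240.

k ≈ 3.85, θ ≈ 240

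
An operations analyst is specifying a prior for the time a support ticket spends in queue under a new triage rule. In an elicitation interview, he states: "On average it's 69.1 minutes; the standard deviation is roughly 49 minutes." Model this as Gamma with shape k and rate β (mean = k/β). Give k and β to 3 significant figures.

For Gamma(k, rate β): mean = k/β, variance = k/β², so CV = 1/√k.
CV = SD/mean = 49/69.1 = 0.7091, hence k = 1/CV² = 1.99.
Then β = k/mean = 1.99/69.1 = 0.0288.

k ≈ 1.99, β ≈ 0.0288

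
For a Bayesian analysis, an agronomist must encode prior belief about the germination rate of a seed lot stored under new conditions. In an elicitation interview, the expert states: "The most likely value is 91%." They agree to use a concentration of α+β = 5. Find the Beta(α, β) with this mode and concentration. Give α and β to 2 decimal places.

α = 3.73, β = 1.27

For α,β > 1 the Beta mode is (α−1)/(α+β−2). With α+β = 5, the mode is (α−1)/3.
Set (α−1)/3 = 0.91 → α = 1 + 0.91·3 = 3.73.
β = 5 − α = 1.27.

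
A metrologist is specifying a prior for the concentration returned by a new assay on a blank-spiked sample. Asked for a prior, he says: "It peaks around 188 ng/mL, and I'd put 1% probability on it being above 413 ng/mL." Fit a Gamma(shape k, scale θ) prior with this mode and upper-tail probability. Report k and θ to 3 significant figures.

Gamma(k,θ) with k>1 has mode (k−1)θ, so θ = 188/(k−1).
Need P(X < 413) = 0.99 with θ tied to k this way. Start at k = 2, θ = 188: P(X<413) ≈ 0.645.
Too low — raise k to concentrate. Iterating converges to k ≈ 8.79.
Then θ = 188/(8.79−1) ≈ 24.1.

k ≈ 8.79, θ ≈ 24.1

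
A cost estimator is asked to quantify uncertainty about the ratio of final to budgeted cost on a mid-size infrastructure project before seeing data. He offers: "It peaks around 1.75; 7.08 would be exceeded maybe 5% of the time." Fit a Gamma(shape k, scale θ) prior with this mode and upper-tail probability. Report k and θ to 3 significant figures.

k ≈ 2.29, θ ≈ 1.36

Gamma(k,θ) with k>1 has mode (k−1)θ, so θ = 1.75/(k−1).
Need P(X < 7.08) = 0.95 with θ tied to k this way. Start at k = 2, θ = 1.75: P(X<7.08) ≈ 0.912.
Too low — raise k to concentrate. Iterating converges to k ≈ 2.29.
Then θ = 1.75/(2.29−1) ≈ 1.36.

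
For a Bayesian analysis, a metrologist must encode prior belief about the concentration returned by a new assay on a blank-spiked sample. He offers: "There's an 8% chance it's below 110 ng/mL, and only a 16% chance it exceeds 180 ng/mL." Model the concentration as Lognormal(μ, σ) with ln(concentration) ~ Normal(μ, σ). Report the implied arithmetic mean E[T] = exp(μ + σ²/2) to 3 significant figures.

E[T] ≈ 150 ng/mL

If T ~ Lognormal(μ,σ) then ln T ~ Normal(μ,σ), so the p-quantile of ln T is μ + z_p·σ.
ln(110) = 4.7 and ln(180) = 5.193; z_{0.08} = -1.405, z_{0.84} = 0.9945.
σ = (5.193 − 4.7)/(0.9945 − (-1.405)) = 0.205.
μ = 4.7 − (-1.405)·0.205 = 4.989.
E[T] = exp(μ + σ²/2) = exp(4.989 + 0.0211) = 150 ng/mL.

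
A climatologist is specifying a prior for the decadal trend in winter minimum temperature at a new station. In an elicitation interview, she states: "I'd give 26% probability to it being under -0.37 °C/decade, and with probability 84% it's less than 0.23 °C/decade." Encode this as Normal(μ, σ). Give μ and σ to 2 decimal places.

μ = -0.13, σ = 0.37

For Normal(μ,σ), the p-quantile is μ + z_p·σ. Here z_{0.26} = -0.6433, z_{0.84} = 0.9945.
So -0.37 = μ − 0.6433σ and 0.23 = μ + 0.9945σ.
Subtracting: σ = (0.23 − -0.37)/(0.9945 − (-0.6433)) = 0.37.
Then μ = -0.37 − (-0.6433)·0.37 = -0.13.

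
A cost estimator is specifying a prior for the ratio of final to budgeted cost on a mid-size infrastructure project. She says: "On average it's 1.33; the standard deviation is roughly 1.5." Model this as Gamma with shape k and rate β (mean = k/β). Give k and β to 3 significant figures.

For Gamma(k, rate β): mean = k/β, variance = k/β², so CV = 1/√k.
CV = SD/mean = 1.5/1.33 = 1.128, hence k = 1/CV² = 0.786.
Then β = k/mean = 0.786/1.33 = 0.591.

k ≈ 0.786, β ≈ 0.591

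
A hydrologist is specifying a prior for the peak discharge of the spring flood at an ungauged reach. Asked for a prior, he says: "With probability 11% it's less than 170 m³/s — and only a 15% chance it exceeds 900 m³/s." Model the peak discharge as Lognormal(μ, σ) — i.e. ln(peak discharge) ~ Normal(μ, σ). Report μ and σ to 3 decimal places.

If T ~ Lognormal(μ,σ) then ln T ~ Normal(μ,σ), so the p-quantile of ln T is μ + z_p·σ.
ln(170) = 5.136 and ln(900) = 6.802; z_{0.11} = -1.227, z_{0.85} = 1.036.
σ = (6.802 − 5.136)/(1.036 − (-1.227)) = 0.736.
μ = 5.136 − (-1.227)·0.736 = 6.039.

μ ≈ 6.039, σ ≈ 0.736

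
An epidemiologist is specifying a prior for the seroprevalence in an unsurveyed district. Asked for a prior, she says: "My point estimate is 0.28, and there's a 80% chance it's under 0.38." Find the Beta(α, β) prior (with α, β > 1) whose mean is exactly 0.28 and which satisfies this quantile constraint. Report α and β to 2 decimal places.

α ≈ 3.72, β ≈ 9.55

With mean 0.28 fixed, write α = 0.28s, β = 0.72s where s = α+β.
Need P(θ < 0.38) = 0.8 under Beta(0.28s, 0.72s). Normal approximation: (q−m)/√(m(1−m)/s) ≈ z_{0.8} = 0.842, so s ≈ 0.28·0.72·(0.842)²/(0.38−0.28)² = 14.3.
At s = 14.3: P(θ<0.38) ≈ 0.807. Adjusting to match 0.8 gives s ≈ 13.27.
So α = 0.28·13.27 ≈ 3.72, β = 0.72·13.27 ≈ 9.55.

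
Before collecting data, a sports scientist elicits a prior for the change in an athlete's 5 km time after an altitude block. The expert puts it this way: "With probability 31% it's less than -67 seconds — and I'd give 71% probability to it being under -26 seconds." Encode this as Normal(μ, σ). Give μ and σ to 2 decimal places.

μ = -47.62, σ = 39.08

For Normal(μ,σ), the p-quantile is μ + z_p·σ. Here z_{0.31} = -0.4959, z_{0.71} = 0.5534.
So -67 = μ − 0.4959σ and -26 = μ + 0.5534σ.
Subtracting: σ = (-26 − -67)/(0.5534 − (-0.4959)) = 39.08.
Then μ = -67 − (-0.4959)·39.08 = -47.62.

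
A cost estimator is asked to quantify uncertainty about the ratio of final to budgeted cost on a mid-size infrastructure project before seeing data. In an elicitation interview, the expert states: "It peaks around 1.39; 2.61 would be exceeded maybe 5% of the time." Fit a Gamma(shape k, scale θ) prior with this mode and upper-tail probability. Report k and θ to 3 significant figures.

Gamma(k,θ) with k>1 has mode (k−1)θ, so θ = 1.39/(k−1).
Need P(X < 2.61) = 0.95 with θ tied to k this way. Start at k = 2, θ = 1.39: P(X<2.61) ≈ 0.560.
Too low — raise k to concentrate. Iterating converges to k ≈ 8.01.
Then θ = 1.39/(8.01−1) ≈ 0.198.

k ≈ 8.01, θ ≈ 0.198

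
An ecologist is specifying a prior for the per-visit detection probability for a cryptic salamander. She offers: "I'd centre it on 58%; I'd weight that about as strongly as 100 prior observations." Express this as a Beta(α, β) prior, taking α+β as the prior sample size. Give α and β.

α = 58, β = 42

Under the effective-sample-size interpretation, Beta(α, β) has prior mean α/(α+β) and prior sample size α+β.
So α+β = 100 and α/(α+β) = 0.58, giving α = 0.58·100 = 58 and β = 100 − 58 = 42.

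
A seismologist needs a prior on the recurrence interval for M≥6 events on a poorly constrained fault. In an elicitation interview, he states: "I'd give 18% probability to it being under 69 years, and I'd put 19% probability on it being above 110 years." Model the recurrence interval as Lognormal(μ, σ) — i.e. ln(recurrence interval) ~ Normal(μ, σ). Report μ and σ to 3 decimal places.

If T ~ Lognormal(μ,σ) then ln T ~ Normal(μ,σ), so the p-quantile of ln T is μ + z_p·σ.
ln(69) = 4.234 and ln(110) = 4.7; z_{0.18} = -0.9154, z_{0.81} = 0.8779.
σ = (4.7 − 4.234)/(0.8779 − (-0.9154)) = 0.260.
μ = 4.234 − (-0.9154)·0.260 = 4.472.

μ ≈ 4.472, σ ≈ 0.260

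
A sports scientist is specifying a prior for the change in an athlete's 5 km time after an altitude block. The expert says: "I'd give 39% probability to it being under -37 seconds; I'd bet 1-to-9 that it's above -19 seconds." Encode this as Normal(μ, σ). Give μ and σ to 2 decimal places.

μ = -33.78, σ = 11.53

The p-quantile of Normal(μ,σ) is μ + z_p·σ, with z_{0.39} = -0.2793 and z_{0.9} = 1.282.
Eliminate σ: μ = (z₂·x₁ − z₁·x₂)/(z₂ − z₁) = (1.282·-37 − (-0.2793)·-19)/1.561 = -33.78.
Then σ = (x₂ − x₁)/(z₂ − z₁) = (-19 − -37)/1.561 = 11.53.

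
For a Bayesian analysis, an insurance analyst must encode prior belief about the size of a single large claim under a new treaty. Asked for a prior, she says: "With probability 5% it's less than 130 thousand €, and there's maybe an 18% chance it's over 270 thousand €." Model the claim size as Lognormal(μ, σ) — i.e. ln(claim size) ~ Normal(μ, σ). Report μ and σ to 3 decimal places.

If T ~ Lognormal(μ,σ) then ln T ~ Normal(μ,σ), so the p-quantile of ln T is μ + z_p·σ.
ln(130) = 4.868 and ln(270) = 5.598; z_{0.05} = -1.645, z_{0.82} = 0.9154.
σ = (5.598 − 4.868)/(0.9154 − (-1.645)) = 0.285.
μ = 4.868 − (-1.645)·0.285 = 5.337.

μ ≈ 5.337, σ ≈ 0.285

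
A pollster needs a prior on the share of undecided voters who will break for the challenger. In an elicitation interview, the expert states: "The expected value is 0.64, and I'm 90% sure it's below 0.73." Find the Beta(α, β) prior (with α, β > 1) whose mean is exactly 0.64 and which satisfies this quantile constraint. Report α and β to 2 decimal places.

α ≈ 28.73, β ≈ 16.16

With mean 0.64 fixed, write α = 0.64s, β = 0.36s where s = α+β.
Need P(θ < 0.73) = 0.9 under Beta(0.64s, 0.36s). Normal approximation: (q−m)/√(m(1−m)/s) ≈ z_{0.9} = 1.28, so s ≈ 0.64·0.36·(1.28)²/(0.73−0.64)² = 46.7.
At s = 46.7: P(θ<0.73) ≈ 0.905. Adjusting to match 0.9 gives s ≈ 44.88.
So α = 0.64·44.88 ≈ 28.73, β = 0.36·44.88 ≈ 16.16.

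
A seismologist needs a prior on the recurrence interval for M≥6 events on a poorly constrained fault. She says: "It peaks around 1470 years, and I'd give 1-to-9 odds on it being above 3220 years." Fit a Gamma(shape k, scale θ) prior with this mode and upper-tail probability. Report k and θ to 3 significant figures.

k ≈ 4.13, θ ≈ 470

Gamma(k,θ) with k>1 has mode (k−1)θ, so θ = 1470/(k−1).
Need P(X < 3220) = 0.9 with θ tied to k this way. Start at k = 2, θ = 1470: P(X<3220) ≈ 0.643.
Too low — raise k to concentrate. Iterating converges to k ≈ 4.13.
Then θ = 1470/(4.13−1) ≈ 470.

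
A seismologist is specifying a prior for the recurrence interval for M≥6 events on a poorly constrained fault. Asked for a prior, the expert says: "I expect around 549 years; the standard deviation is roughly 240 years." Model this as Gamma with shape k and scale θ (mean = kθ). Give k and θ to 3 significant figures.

For Gamma(k, scale θ): mean = kθ, variance = kθ², so CV = 1/√k.
CV = SD/mean = 240/549 = 0.4372, hence k = 1/CV² = 5.23.
Then θ = mean/k = 549/5.23 = 105.

k ≈ 5.23, θ ≈ 105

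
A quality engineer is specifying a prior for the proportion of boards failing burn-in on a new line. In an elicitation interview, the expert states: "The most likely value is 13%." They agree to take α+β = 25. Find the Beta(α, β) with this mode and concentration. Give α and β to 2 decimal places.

α = 3.99, β = 21.01

For α,β > 1 the Beta mode is (α−1)/(α+β−2). With α+β = 25, the mode is (α−1)/23.
Set (α−1)/23 = 0.13 → α = 1 + 0.13·23 = 3.99.
β = 25 − α = 21.01.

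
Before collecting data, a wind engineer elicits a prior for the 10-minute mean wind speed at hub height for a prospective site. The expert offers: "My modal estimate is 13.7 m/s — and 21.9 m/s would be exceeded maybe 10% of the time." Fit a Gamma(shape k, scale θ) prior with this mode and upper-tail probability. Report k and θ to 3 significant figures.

Gamma(k,θ) with k>1 has mode (k−1)θ, so θ = 13.7/(k−1).
Need P(X < 21.9) = 0.9 with θ tied to k this way. Start at k = 2, θ = 13.7: P(X<21.9) ≈ 0.475.
Too low — raise k to concentrate. Iterating converges to k ≈ 9.54.
Then θ = 13.7/(9.54−1) ≈ 1.6.

k ≈ 9.54, θ ≈ 1.6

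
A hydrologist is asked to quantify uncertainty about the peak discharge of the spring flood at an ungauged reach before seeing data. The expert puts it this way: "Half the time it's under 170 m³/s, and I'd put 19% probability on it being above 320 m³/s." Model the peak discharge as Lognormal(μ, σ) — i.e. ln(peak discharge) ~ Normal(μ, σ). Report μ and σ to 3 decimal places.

If T ~ Lognormal(μ,σ) then ln T ~ Normal(μ,σ), so the p-quantile of ln T is μ + z_p·σ.
ln(170) = 5.136 and ln(320) = 5.768; z_{0.5} = 0, z_{0.81} = 0.8779.
σ = (5.768 − 5.136)/(0.8779 − (0)) = 0.720.
μ = 5.136 − (0)·0.720 = 5.136.

μ ≈ 5.136, σ ≈ 0.720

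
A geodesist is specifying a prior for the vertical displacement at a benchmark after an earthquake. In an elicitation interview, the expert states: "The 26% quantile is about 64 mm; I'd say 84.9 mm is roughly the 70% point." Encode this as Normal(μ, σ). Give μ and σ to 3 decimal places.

For Normal(μ,σ), the p-quantile is μ + z_p·σ. Here z_{0.26} = -0.6433, z_{0.7} = 0.5244.
So 64 = μ − 0.6433σ and 84.9 = μ + 0.5244σ.
Subtracting: σ = (84.9 − 64)/(0.5244 − (-0.6433)) = 17.898.
Then μ = 64 − (-0.6433)·17.898 = 75.514.

μ = 75.514, σ = 17.898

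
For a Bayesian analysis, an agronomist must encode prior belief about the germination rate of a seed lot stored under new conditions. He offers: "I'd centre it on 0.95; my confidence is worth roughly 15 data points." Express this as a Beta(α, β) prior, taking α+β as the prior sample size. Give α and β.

α = 14.25, β = 0.75

Under the effective-sample-size interpretation, Beta(α, β) has prior mean α/(α+β) and prior sample size α+β.
So α+β = 15 and α/(α+β) = 0.95, giving α = 0.95·15 = 14.25 and β = 15 − 14.25 = 0.75.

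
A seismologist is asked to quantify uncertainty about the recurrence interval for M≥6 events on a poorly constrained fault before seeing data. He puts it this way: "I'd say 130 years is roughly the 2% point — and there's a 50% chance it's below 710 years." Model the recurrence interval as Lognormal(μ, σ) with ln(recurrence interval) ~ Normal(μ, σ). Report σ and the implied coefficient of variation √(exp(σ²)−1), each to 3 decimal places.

σ ≈ 0.827, CV ≈ 0.990

If T ~ Lognormal(μ,σ) then ln T ~ Normal(μ,σ), so the p-quantile of ln T is μ + z_p·σ.
ln(130) = 4.868 and ln(710) = 6.565; z_{0.02} = -2.054, z_{0.5} = 0.
σ = (6.565 − 4.868)/(0 − (-2.054)) = 0.827.
μ = 4.868 − (-2.054)·0.827 = 6.565.
CV = √(exp(σ²)−1) = √(exp(0.6833)−1) = 0.990.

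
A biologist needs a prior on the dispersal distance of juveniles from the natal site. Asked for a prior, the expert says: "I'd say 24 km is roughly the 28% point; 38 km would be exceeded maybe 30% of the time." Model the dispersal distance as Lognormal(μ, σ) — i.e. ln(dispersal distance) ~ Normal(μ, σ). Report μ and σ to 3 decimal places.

If T ~ Lognormal(μ,σ) then ln T ~ Normal(μ,σ), so the p-quantile of ln T is μ + z_p·σ.
ln(24) = 3.178 and ln(38) = 3.638; z_{0.28} = -0.5828, z_{0.7} = 0.5244.
σ = (3.638 − 3.178)/(0.5244 − (-0.5828)) = 0.415.
μ = 3.178 − (-0.5828)·0.415 = 3.420.

μ ≈ 3.420, σ ≈ 0.415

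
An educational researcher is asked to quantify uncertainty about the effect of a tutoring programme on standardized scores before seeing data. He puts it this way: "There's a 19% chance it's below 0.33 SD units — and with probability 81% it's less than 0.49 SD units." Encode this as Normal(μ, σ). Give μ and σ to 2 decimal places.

For Normal(μ,σ), the p-quantile is μ + z_p·σ. Here z_{0.19} = -0.8779, z_{0.81} = 0.8779.
So 0.33 = μ − 0.8779σ and 0.49 = μ + 0.8779σ.
Subtracting: σ = (0.49 − 0.33)/(0.8779 − (-0.8779)) = 0.09.
Then μ = 0.33 − (-0.8779)·0.09 = 0.41.

μ = 0.41, σ = 0.09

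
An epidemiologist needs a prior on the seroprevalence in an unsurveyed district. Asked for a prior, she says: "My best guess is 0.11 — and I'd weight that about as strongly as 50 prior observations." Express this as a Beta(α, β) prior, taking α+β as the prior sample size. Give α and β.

Under the effective-sample-size interpretation, Beta(α, β) has prior mean α/(α+β) and prior sample size α+β.
So α+β = 50 and α/(α+β) = 0.11, giving α = 0.11·50 = 5.5 and β = 50 − 5.5 = 44.5.

α = 5.5, β = 44.5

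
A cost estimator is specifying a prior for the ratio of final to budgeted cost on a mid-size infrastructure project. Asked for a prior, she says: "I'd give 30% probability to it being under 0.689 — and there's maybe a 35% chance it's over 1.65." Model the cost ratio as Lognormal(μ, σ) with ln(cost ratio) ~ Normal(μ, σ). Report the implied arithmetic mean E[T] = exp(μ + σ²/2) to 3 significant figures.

If T ~ Lognormal(μ,σ) then ln T ~ Normal(μ,σ), so the p-quantile of ln T is μ + z_p·σ.
ln(0.689) = -0.3725 and ln(1.65) = 0.5008; z_{0.3} = -0.5244, z_{0.65} = 0.3853.
σ = (0.5008 − -0.3725)/(0.3853 − (-0.5244)) = 0.960.
μ = -0.3725 − (-0.5244)·0.960 = 0.131.
E[T] = exp(μ + σ²/2) = exp(0.131 + 0.4608) = 1.81.

E[T] ≈ 1.81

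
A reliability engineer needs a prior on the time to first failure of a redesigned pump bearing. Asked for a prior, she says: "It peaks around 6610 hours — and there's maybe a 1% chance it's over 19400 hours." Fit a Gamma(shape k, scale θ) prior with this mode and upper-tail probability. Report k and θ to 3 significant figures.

k ≈ 4.9, θ ≈ 1690

Gamma(k,θ) with k>1 has mode (k−1)θ, so θ = 6610/(k−1).
Need P(X < 19400) = 0.99 with θ tied to k this way. Start at k = 2, θ = 6610: P(X<19400) ≈ 0.791.
Too low — raise k to concentrate. Iterating converges to k ≈ 4.9.
Then θ = 6610/(4.9−1) ≈ 1690.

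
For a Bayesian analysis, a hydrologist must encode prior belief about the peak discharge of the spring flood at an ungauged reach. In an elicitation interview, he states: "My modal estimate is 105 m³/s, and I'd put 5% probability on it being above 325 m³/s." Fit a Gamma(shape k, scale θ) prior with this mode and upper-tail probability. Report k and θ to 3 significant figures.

Gamma(k,θ) with k>1 has mode (k−1)θ, so θ = 105/(k−1).
Need P(X < 325) = 0.95 with θ tied to k this way. Start at k = 2, θ = 105: P(X<325) ≈ 0.815.
Too low — raise k to concentrate. Iterating converges to k ≈ 3.07.
Then θ = 105/(3.07−1) ≈ 50.8.

k ≈ 3.07, θ ≈ 50.8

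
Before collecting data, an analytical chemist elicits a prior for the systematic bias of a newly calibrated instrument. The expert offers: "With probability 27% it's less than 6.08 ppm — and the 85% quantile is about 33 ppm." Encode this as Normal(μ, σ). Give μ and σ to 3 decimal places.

μ = 16.083, σ = 16.323

For Normal(μ,σ), the p-quantile is μ + z_p·σ. Here z_{0.27} = -0.6128, z_{0.85} = 1.036.
So 6.08 = μ − 0.6128σ and 33 = μ + 1.036σ.
Subtracting: σ = (33 − 6.08)/(1.036 − (-0.6128)) = 16.323.
Then μ = 6.08 − (-0.6128)·16.323 = 16.083.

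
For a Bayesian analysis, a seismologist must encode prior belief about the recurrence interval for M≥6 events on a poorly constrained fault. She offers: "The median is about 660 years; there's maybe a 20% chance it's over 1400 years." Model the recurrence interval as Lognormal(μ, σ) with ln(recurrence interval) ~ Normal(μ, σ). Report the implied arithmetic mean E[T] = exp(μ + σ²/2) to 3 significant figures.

E[T] ≈ 984 years

If T ~ Lognormal(μ,σ) then ln T ~ Normal(μ,σ), so the p-quantile of ln T is μ + z_p·σ.
ln(660) = 6.492 and ln(1400) = 7.244; z_{0.5} = 0, z_{0.8} = 0.8416.
σ = (7.244 − 6.492)/(0.8416 − (0)) = 0.893.
μ = 6.492 − (0)·0.893 = 6.492.
E[T] = exp(μ + σ²/2) = exp(6.492 + 0.3992) = 984 years.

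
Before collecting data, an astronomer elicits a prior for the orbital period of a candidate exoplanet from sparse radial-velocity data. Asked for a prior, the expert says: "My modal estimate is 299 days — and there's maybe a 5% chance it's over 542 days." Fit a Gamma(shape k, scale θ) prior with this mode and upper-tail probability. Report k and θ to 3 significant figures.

Gamma(k,θ) with k>1 has mode (k−1)θ, so θ = 299/(k−1).
Need P(X < 542) = 0.95 with θ tied to k this way. Start at k = 2, θ = 299: P(X<542) ≈ 0.541.
Too low — raise k to concentrate. Iterating converges to k ≈ 8.87.
Then θ = 299/(8.87−1) ≈ 38.

k ≈ 8.87, θ ≈ 38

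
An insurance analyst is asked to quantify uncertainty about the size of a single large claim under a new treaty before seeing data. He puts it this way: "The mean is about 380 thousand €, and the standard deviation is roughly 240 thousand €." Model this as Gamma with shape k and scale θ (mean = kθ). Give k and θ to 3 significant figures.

For Gamma(k, scale θ): mean = kθ, variance = kθ², so CV = 1/√k.
CV = SD/mean = 240/380 = 0.6316, hence k = 1/CV² = 2.51.
Then θ = mean/k = 380/2.51 = 152.

k ≈ 2.51, θ ≈ 152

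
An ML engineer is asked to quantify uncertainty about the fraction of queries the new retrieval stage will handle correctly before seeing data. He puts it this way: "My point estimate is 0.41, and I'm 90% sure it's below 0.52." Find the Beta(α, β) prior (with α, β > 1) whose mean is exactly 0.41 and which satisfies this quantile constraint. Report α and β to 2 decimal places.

With mean 0.41 fixed, write α = 0.41s, β = 0.59s where s = α+β.
Need P(θ < 0.52) = 0.9 under Beta(0.41s, 0.59s). Normal approximation: (q−m)/√(m(1−m)/s) ≈ z_{0.9} = 1.28, so s ≈ 0.41·0.59·(1.28)²/(0.52−0.41)² = 32.8.
At s = 32.8: P(θ<0.52) ≈ 0.899. Adjusting to match 0.9 gives s ≈ 33.19.
So α = 0.41·33.19 ≈ 13.61, β = 0.59·33.19 ≈ 19.58.

α ≈ 13.61, β ≈ 19.58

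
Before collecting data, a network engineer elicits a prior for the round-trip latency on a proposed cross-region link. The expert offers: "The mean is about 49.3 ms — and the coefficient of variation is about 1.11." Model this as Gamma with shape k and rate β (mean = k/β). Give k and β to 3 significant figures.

For Gamma(k, rate β): mean = k/β, variance = k/β², so CV = 1/√k.
CV = 1.11, hence k = 1/CV² = 0.812.
Then β = k/mean = 0.812/49.3 = 0.0165.

k ≈ 0.812, β ≈ 0.0165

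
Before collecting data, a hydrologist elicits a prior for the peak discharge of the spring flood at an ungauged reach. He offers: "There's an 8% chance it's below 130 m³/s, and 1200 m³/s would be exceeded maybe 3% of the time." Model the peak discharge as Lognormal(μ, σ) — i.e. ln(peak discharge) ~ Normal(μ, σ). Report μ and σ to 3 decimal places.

If T ~ Lognormal(μ,σ) then ln T ~ Normal(μ,σ), so the p-quantile of ln T is μ + z_p·σ.
ln(130) = 4.868 and ln(1200) = 7.09; z_{0.08} = -1.405, z_{0.97} = 1.881.
σ = (7.09 − 4.868)/(1.881 − (-1.405)) = 0.676.
μ = 4.868 − (-1.405)·0.676 = 5.818.

μ ≈ 5.818, σ ≈ 0.676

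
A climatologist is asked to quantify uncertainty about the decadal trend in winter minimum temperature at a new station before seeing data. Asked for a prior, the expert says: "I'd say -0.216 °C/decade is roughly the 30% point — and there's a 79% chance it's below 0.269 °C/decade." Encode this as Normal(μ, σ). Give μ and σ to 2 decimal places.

For Normal(μ,σ), the p-quantile is μ + z_p·σ. Here z_{0.3} = -0.5244, z_{0.79} = 0.8064.
So -0.216 = μ − 0.5244σ and 0.269 = μ + 0.8064σ.
Subtracting: σ = (0.269 − -0.216)/(0.8064 − (-0.5244)) = 0.36.
Then μ = -0.216 − (-0.5244)·0.36 = -0.02.

μ = -0.02, σ = 0.36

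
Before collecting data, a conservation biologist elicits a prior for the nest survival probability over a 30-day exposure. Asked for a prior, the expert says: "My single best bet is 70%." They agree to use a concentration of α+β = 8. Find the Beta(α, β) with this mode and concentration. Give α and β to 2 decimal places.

For α,β > 1 the Beta mode is (α−1)/(α+β−2). With α+β = 8, the mode is (α−1)/6.
Set (α−1)/6 = 0.7 → α = 1 + 0.7·6 = 5.20.
β = 8 − α = 2.80.

α = 5.20, β = 2.80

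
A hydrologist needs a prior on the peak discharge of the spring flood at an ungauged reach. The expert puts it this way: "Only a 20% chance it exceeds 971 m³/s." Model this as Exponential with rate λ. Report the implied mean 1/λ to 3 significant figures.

mean ≈ 603 m³/s

P(T > 971.0) = e^(−λ·971.0) = 0.2, so λ = −ln(0.2)/971.0 = 0.00166.
Mean = 1/λ = 603 m³/s.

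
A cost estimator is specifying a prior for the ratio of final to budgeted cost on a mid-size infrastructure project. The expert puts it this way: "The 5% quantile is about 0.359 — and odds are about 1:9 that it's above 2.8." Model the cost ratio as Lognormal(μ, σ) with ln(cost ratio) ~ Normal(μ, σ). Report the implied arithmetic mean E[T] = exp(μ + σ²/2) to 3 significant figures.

If T ~ Lognormal(μ,σ) then ln T ~ Normal(μ,σ), so the p-quantile of ln T is μ + z_p·σ.
ln(0.359) = -1.024 and ln(2.8) = 1.03; z_{0.05} = -1.645, z_{0.9} = 1.282.
σ = (1.03 − -1.024)/(1.282 − (-1.645)) = 0.702.
μ = -1.024 − (-1.645)·0.702 = 0.130.
E[T] = exp(μ + σ²/2) = exp(0.130 + 0.2463) = 1.46.

E[T] ≈ 1.46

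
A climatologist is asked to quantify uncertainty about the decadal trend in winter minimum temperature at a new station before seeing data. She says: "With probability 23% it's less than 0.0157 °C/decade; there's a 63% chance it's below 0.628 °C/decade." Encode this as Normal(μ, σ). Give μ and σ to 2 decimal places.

For Normal(μ,σ), the p-quantile is μ + z_p·σ. Here z_{0.23} = -0.7388, z_{0.63} = 0.3319.
So 0.0157 = μ − 0.7388σ and 0.628 = μ + 0.3319σ.
Subtracting: σ = (0.628 − 0.0157)/(0.3319 − (-0.7388)) = 0.57.
Then μ = 0.0157 − (-0.7388)·0.57 = 0.44.

μ = 0.44, σ = 0.57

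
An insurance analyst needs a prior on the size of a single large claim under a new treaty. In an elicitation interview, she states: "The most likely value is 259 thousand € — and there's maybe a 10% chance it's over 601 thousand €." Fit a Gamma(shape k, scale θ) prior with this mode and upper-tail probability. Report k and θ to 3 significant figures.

k ≈ 3.71, θ ≈ 95.4

Gamma(k,θ) with k>1 has mode (k−1)θ, so θ = 259/(k−1).
Need P(X < 601) = 0.9 with θ tied to k this way. Start at k = 2, θ = 259: P(X<601) ≈ 0.674.
Too low — raise k to concentrate. Iterating converges to k ≈ 3.71.
Then θ = 259/(3.71−1) ≈ 95.4.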